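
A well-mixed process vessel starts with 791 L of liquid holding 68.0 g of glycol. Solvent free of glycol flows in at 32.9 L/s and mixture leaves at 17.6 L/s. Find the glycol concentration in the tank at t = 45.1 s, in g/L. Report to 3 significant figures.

0.0223 g/L

Total volume: dV/dt = Q_in − Q_out = 15.300 L/s, so V(t) = 791 + 15.300 t and V(45.1) = 1481.0 L.
No glycol enters, so dm/dt = −Q_out · (m/V).
Separate: dm/m = −Q_out dt/V(t) ⇒ ln(m/m₀) = −(Q_out/(Q_in−Q_out)) ln(V/V₀).
m = m₀ (V₀/V)^(Q_out/(Q_in−Q_out)) = 68.0 × (791/1481.0)^(1.1503) = 33.050 g.
C = m/V = 33.050/1481.0 = 0.022316 g/L.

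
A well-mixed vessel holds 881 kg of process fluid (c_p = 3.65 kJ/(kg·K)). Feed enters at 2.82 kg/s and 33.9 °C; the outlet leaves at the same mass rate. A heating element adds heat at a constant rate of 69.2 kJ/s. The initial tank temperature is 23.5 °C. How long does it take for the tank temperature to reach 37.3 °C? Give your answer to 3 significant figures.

M c_p dT/dt = ṁ c_p (T_in − T) + Q̇.
τ = M/ṁ = 312.41 s; T_ss = T_in + Q̇/(ṁ c_p) = 40.623 °C.
T(t) = T_ss + (T₀ − T_ss) e^(−t/τ). Set T = 37.3:
e^(−t/τ) = (37.3 − 40.623)/(23.5 − 40.623) = 0.19407
t = −312.41 · ln(0.19407) = 512.21 s.

512 s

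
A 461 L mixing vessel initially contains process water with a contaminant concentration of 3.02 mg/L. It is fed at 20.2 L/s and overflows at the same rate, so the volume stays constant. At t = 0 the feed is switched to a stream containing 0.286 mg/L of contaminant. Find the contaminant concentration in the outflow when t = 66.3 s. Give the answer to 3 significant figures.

Unsteady species balance (constant V, well mixed): V dC/dt = Q(C_in − C).
So dC/dt = (C_in − C)/τ with τ = V/Q = 461/20.2 = 22.822 s.
Integrating: C(t) = C_in + (C₀ − C_in) e^(−t/τ).
C(66.3) = 0.286 + (3.02 − 0.286)·e^(−66.3/22.822) = 0.286 + (2.7340)·0.054742 = 0.43567 mg/L.

0.436 mg/L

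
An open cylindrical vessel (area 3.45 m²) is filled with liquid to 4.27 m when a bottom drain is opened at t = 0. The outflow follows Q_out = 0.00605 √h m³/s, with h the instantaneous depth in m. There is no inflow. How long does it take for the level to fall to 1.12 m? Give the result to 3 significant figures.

Mass balance (ρ constant): A dh/dt = −0.00605 √h.
This is separable: 2 d(√h)/dt = −0.00605/A, so √h = √h₀ − (0.00605/(2A)) t.
t = 2A(√h₀ − √h)/0.00605 = 2·3.45·(√4.27 − √1.12)/0.00605
  = 6.9000 × (2.0664 − 1.0583) / 0.00605 = 1149.7 s.

1150 s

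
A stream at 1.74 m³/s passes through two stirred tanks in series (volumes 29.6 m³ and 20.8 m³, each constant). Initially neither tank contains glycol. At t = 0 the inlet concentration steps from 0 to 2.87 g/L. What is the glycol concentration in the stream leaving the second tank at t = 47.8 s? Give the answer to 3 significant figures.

2.41 g/L

Each tank obeys Vᵢ dCᵢ/dt = Q(Cᵢ₋₁ − Cᵢ), so τᵢ = Vᵢ/Q.
τ₁ = 29.6/1.74 = 17.011 s; τ₂ = 20.8/1.74 = 11.954 s.
Tank 1: C₁ = C_in(1 − e^(−t/τ₁)). Tank 2 (τ₁ ≠ τ₂): C₂ = C_in[1 − (τ₁ e^(−t/τ₁) − τ₂ e^(−t/τ₂))/(τ₁ − τ₂)].
At t = 47.8: e^(−t/τ₁) = 0.060213, e^(−t/τ₂) = 0.018340.
C₂ = 2.87·[1 − (17.011·0.060213 − 11.954·0.018340)/(5.0575)] = 2.87·0.84081 = 2.4131 g/L.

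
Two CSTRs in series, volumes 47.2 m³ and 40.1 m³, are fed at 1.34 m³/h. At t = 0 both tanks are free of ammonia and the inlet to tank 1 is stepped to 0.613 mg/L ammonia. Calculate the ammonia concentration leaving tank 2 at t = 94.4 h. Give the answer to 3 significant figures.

0.481 mg/L

Species balance on tank i: dCᵢ/dt = (Cᵢ₋₁ − Cᵢ)/τᵢ with τᵢ = Vᵢ/Q.
τ₁ = 47.2/1.34 = 35.224 h; τ₂ = 40.1/1.34 = 29.925 h.
Tank 1: C₁ = C_in(1 − e^(−t/τ₁)). Tank 2 (τ₁ ≠ τ₂): C₂ = C_in[1 − (τ₁ e^(−t/τ₁) − τ₂ e^(−t/τ₂))/(τ₁ − τ₂)].
At t = 94.4: e^(−t/τ₁) = 0.068563, e^(−t/τ₂) = 0.042659.
C₂ = 0.613·[1 − (35.224·0.068563 − 29.925·0.042659)/(5.2985)] = 0.613·0.78513 = 0.48129 mg/L.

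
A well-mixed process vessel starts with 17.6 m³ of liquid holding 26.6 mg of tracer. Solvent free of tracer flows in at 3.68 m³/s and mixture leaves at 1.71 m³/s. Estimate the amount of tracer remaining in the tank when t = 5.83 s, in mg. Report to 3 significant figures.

Total volume: dV/dt = Q_in − Q_out = 1.9700 m³/s, so V(t) = 17.6 + 1.9700 t and V(5.83) = 29.085 m³.
Solute balance: dm/dt = 0 − Q_out C = −Q_out m/V(t).
dm/m = −Q_out dt/(V₀ + 1.9700 t); integrating gives ln(m/m₀) = −(Q_out/(Q_in−Q_out)) ln(V/V₀).
m = m₀ (V₀/V)^(Q_out/(Q_in−Q_out)) = 26.6 × (17.6/29.085)^(0.86802) = 17.200 mg.

17.2 mg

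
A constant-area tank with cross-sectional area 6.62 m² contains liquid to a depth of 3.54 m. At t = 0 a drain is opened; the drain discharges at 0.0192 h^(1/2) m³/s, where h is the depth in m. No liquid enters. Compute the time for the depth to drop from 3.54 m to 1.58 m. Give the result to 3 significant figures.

431 s

A dh/dt = −Q_out = −0.0192 √h.
Separate and integrate: 2(√h − √h₀) = −(0.0192/A) t.
t = 2A(√h₀ − √h)/0.0192 = 2·6.62·(√3.54 − √1.58)/0.0192
  = 13.240 × (1.8815 − 1.2570) / 0.0192 = 430.65 s.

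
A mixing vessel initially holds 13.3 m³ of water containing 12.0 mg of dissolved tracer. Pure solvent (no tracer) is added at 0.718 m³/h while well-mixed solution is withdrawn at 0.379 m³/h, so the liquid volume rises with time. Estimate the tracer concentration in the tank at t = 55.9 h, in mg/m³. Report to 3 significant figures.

Total volume: dV/dt = Q_in − Q_out = 0.33900 m³/h, so V(t) = 13.3 + 0.33900 t and V(55.9) = 32.250 m³.
Solute balance: dm/dt = 0 − Q_out C = −Q_out m/V(t).
dm/m = −Q_out dt/(V₀ + 0.33900 t); integrating gives ln(m/m₀) = −(Q_out/(Q_in−Q_out)) ln(V/V₀).
m = m₀ (V₀/V)^(Q_out/(Q_in−Q_out)) = 12.0 × (13.3/32.250)^(1.1180) = 4.4577 mg.
C = m/V = 4.4577/32.250 = 0.13822 mg/m³.

0.138 mg/m³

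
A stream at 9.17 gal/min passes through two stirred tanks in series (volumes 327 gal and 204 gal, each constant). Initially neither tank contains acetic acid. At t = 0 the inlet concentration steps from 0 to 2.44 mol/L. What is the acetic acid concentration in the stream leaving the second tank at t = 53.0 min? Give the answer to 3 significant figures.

Time constants: τᵢ = Vᵢ/Q for each well-mixed tank.
τ₁ = 327/9.17 = 35.660 min; τ₂ = 204/9.17 = 22.246 min.
Solving the cascade with C₁(0)=C₂(0)=0 gives C₂(t) = C_in[1 − (τ₁ e^(−t/τ₁) − τ₂ e^(−t/τ₂))/(τ₁ − τ₂)].
At t = 53.0: e^(−t/τ₁) = 0.22622, e^(−t/τ₂) = 0.092329.
C₂ = 2.44·[1 − (35.660·0.22622 − 22.246·0.092329)/(13.413)] = 2.44·0.55173 = 1.3462 mol/L.

1.35 mol/L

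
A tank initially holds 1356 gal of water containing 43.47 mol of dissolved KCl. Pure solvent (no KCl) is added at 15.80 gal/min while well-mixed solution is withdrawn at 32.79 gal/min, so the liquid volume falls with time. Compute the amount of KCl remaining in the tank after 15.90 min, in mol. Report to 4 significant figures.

Total volume: dV/dt = Q_in − Q_out = -16.9900 gal/min, so V(t) = 1356 − 16.9900 t and V(15.90) = 1085.86 gal.
No KCl enters, so dm/dt = −Q_out · (m/V).
dm/m = −Q_out dt/(V₀ − 16.9900 t); integrating gives ln(m/m₀) = −(Q_out/(Q_in−Q_out)) ln(V/V₀).
m = m₀ (V₀/V)^(Q_out/(Q_in−Q_out)) = 43.47 × (1356/1085.86)^(-1.92996) = 28.3123 mol.

28.31 mol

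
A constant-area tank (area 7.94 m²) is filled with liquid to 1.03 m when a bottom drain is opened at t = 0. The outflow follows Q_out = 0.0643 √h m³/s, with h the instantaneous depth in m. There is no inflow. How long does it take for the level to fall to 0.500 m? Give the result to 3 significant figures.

With no inflow, A dh/dt = −0.0643 √h.
This is separable: 2 d(√h)/dt = −0.0643/A, so √h = √h₀ − (0.0643/(2A)) t.
t = 2A(√h₀ − √h)/0.0643 = 2·7.94·(√1.03 − √0.500)/0.0643
  = 15.880 × (1.0149 − 0.70711) / 0.0643 = 76.012 s.

76.0 s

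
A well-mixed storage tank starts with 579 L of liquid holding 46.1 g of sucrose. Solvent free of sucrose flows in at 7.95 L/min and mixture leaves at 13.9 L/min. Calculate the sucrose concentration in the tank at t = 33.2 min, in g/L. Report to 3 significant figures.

0.0456 g/L

Total volume: dV/dt = Q_in − Q_out = -5.9500 L/min, so V(t) = 579 − 5.9500 t and V(33.2) = 381.46 L.
No sucrose enters, so dm/dt = −Q_out · (m/V).
dm/m = −Q_out dt/(V₀ − 5.9500 t); integrating gives ln(m/m₀) = −(Q_out/(Q_in−Q_out)) ln(V/V₀).
m = m₀ (V₀/V)^(Q_out/(Q_in−Q_out)) = 46.1 × (579/381.46)^(-2.3361) = 17.391 g.
C = m/V = 17.391/381.46 = 0.045591 g/L.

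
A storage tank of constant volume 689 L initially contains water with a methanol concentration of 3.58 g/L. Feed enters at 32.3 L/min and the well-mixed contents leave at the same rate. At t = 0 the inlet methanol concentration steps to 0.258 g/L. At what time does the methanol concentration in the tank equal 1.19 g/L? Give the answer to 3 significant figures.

Species balance: V dC/dt = Q(C_in − C) ⇒ τ = V/Q = 21.331 min.
C(t) = C_in + (C₀ − C_in) e^(−t/τ). Set C = 1.19 and solve for t:
e^(−t/τ) = (C − C_in)/(C₀ − C_in) = (1.19 − 0.258)/(3.58 − 0.258) = 0.28055
t = −τ ln(…) = 21.331 × 1.2710 = 27.112 min.

27.1 min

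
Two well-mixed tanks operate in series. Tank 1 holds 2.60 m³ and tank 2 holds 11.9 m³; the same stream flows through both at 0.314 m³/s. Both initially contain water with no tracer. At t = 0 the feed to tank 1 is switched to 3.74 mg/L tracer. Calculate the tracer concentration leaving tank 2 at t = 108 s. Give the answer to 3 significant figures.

3.46 mg/L

Each tank obeys Vᵢ dCᵢ/dt = Q(Cᵢ₋₁ − Cᵢ), so τᵢ = Vᵢ/Q.
τ₁ = 2.60/0.314 = 8.2803 s; τ₂ = 11.9/0.314 = 37.898 s.
Tank 1: C₁ = C_in(1 − e^(−t/τ₁)). Tank 2 (τ₁ ≠ τ₂): C₂ = C_in[1 − (τ₁ e^(−t/τ₁) − τ₂ e^(−t/τ₂))/(τ₁ − τ₂)].
At t = 108: e^(−t/τ₁) = 2.1650e-06, e^(−t/τ₂) = 0.057859.
C₂ = 3.74·[1 − (8.2803·2.1650e-06 − 37.898·0.057859)/(-29.618)] = 3.74·0.92597 = 3.4631 mg/L.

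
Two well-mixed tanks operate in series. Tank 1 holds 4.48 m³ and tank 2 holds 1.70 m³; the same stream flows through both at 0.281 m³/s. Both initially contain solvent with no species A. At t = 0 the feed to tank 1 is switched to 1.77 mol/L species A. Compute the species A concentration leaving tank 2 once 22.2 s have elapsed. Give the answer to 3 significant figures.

Each tank obeys Vᵢ dCᵢ/dt = Q(Cᵢ₋₁ − Cᵢ), so τᵢ = Vᵢ/Q.
τ₁ = 4.48/0.281 = 15.943 s; τ₂ = 1.70/0.281 = 6.0498 s.
Tank 1: C₁ = C_in(1 − e^(−t/τ₁)). Tank 2 (τ₁ ≠ τ₂): C₂ = C_in[1 − (τ₁ e^(−t/τ₁) − τ₂ e^(−t/τ₂))/(τ₁ − τ₂)].
At t = 22.2: e^(−t/τ₁) = 0.24846, e^(−t/τ₂) = 0.025488.
C₂ = 1.77·[1 − (15.943·0.24846 − 6.0498·0.025488)/(9.8932)] = 1.77·0.61518 = 1.0889 mol/L.

1.09 mol/L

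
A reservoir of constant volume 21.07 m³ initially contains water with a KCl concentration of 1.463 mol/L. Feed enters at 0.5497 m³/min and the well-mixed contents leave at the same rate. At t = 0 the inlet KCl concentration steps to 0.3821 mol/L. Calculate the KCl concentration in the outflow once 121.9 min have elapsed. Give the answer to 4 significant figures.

Species balance on the tank: V dC/dt = Q(C_in − C).
Rewrite as dC/dt + C/τ = C_in/τ, τ = V/Q = 38.3300 min.
This is linear first-order; C(t) = C_in + (C₀ − C_in) e^(−t/τ).
C(121.9) = 0.3821 + (1.463 − 0.3821)·e^(−121.9/38.3300) = 0.3821 + (1.08090)·0.0415742 = 0.427037 mol/L.

0.4270 mol/L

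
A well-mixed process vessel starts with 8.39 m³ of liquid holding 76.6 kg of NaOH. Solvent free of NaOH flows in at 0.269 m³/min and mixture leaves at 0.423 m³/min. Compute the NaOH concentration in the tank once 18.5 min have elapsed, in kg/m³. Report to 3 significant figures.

Total volume: dV/dt = Q_in − Q_out = -0.15400 m³/min, so V(t) = 8.39 − 0.15400 t and V(18.5) = 5.5410 m³.
No NaOH enters, so dm/dt = −Q_out · (m/V).
dm/m = −Q_out dt/(V₀ − 0.15400 t); integrating gives ln(m/m₀) = −(Q_out/(Q_in−Q_out)) ln(V/V₀).
m = m₀ (V₀/V)^(Q_out/(Q_in−Q_out)) = 76.6 × (8.39/5.5410)^(-2.7468) = 24.510 kg.
C = m/V = 24.510/5.5410 = 4.4233 kg/m³.

4.42 kg/m³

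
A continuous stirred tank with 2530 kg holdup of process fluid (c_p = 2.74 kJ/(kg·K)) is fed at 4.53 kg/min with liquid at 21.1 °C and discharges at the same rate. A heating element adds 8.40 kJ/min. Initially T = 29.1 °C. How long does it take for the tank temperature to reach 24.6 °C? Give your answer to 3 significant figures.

532 min

Heat balance on the well-mixed liquid: M c_p dT/dt = ṁ c_p (T_in − T) + 8.40.
τ = M/ṁ = 558.50 min; T_ss = T_in + Q̇/(ṁ c_p) = 21.777 °C.
T(t) = T_ss + (T₀ − T_ss) e^(−t/τ). Set T = 24.6:
e^(−t/τ) = (24.6 − 21.777)/(29.1 − 21.777) = 0.38552
t = −558.50 · ln(0.38552) = 532.34 min.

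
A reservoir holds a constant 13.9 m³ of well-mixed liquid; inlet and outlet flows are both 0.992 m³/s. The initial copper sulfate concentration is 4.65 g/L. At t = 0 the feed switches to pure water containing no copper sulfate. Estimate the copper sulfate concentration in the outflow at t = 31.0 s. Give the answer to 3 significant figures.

Transient balance on the dissolved component: V dC/dt = Q(C_in − C).
Time constant τ = V/Q = 13.9/0.992 = 14.012 s.
This is linear first-order; C(t) = C_in + (C₀ − C_in) e^(−t/τ).
C(31.0) = 0 + (4.65 − 0)·e^(−31.0/14.012) = 0 + (4.6500)·0.10944 = 0.50890 g/L.

0.509 g/L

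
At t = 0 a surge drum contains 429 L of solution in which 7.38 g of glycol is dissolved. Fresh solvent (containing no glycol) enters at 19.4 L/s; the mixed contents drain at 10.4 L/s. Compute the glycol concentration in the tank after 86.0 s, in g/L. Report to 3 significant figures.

Total volume: dV/dt = Q_in − Q_out = 9.0000 L/s, so V(t) = 429 + 9.0000 t and V(86.0) = 1203.0 L.
No glycol enters, so dm/dt = −Q_out · (m/V).
dm/m = −Q_out dt/(V₀ + 9.0000 t); integrating gives ln(m/m₀) = −(Q_out/(Q_in−Q_out)) ln(V/V₀).
m = m₀ (V₀/V)^(Q_out/(Q_in−Q_out)) = 7.38 × (429/1203.0)^(1.1556) = 2.2418 g.
C = m/V = 2.2418/1203.0 = 0.0018635 g/L.

0.00186 g/L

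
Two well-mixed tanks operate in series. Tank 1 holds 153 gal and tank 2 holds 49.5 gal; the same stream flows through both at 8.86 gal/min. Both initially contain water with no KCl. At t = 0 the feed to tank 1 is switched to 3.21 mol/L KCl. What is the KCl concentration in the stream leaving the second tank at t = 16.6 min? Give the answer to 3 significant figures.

1.47 mol/L

Time constants: τᵢ = Vᵢ/Q for each well-mixed tank.
τ₁ = 153/8.86 = 17.269 min; τ₂ = 49.5/8.86 = 5.5869 min.
Solving the cascade with C₁(0)=C₂(0)=0 gives C₂(t) = C_in[1 − (τ₁ e^(−t/τ₁) − τ₂ e^(−t/τ₂))/(τ₁ − τ₂)].
At t = 16.6: e^(−t/τ₁) = 0.38240, e^(−t/τ₂) = 0.051240.
C₂ = 3.21·[1 − (17.269·0.38240 − 5.5869·0.051240)/(11.682)] = 3.21·0.45922 = 1.4741 mol/L.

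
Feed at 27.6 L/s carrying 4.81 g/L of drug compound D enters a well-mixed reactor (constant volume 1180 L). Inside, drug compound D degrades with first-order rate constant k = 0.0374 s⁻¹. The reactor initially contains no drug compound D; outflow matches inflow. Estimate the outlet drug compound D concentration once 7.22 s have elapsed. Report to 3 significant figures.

Species balance: V dC/dt = Q C_in − Q C − k V C.
dC/dt = (Q/V) C_in − (Q/V + k) C; effective rate a = Q/V + k = 0.023390 + 0.0374 = 0.060790 s⁻¹.
C_ss = Q C_in/(Q + kV) = 1.8507 g/L; C(t) = C_ss + (C₀ − C_ss) e^(−a t).
C(7.22) = 1.8507 + (-1.8507)·e^(−0.060790·7.22) = 1.8507 + (-1.8507)·0.64474 = 0.65748 g/L.

0.657 g/L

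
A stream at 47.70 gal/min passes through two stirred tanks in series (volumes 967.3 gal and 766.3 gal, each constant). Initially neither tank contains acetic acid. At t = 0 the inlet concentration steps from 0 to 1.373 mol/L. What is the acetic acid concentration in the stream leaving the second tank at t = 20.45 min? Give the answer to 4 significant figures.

0.4283 mol/L

Each tank obeys Vᵢ dCᵢ/dt = Q(Cᵢ₋₁ − Cᵢ), so τᵢ = Vᵢ/Q.
τ₁ = 967.3/47.70 = 20.2788 min; τ₂ = 766.3/47.70 = 16.0650 min.
Tank 1: C₁ = C_in(1 − e^(−t/τ₁)). Tank 2 (τ₁ ≠ τ₂): C₂ = C_in[1 − (τ₁ e^(−t/τ₁) − τ₂ e^(−t/τ₂))/(τ₁ − τ₂)].
At t = 20.45: e^(−t/τ₁) = 0.364787, e^(−t/τ₂) = 0.280003.
C₂ = 1.373·[1 − (20.2788·0.364787 − 16.0650·0.280003)/(4.21384)] = 1.373·0.311979 = 0.428347 mol/L.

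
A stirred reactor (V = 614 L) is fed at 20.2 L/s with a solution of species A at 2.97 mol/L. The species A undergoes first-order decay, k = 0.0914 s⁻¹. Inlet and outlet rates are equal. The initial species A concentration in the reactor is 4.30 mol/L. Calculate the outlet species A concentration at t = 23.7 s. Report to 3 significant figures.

0.971 mol/L

Species balance: V dC/dt = Q C_in − Q C − k V C.
dC/dt = (Q/V) C_in − (Q/V + k) C; effective rate a = Q/V + k = 0.032899 + 0.0914 = 0.12430 s⁻¹.
C_ss = Q C_in/(Q + kV) = 0.78609 mol/L; C(t) = C_ss + (C₀ − C_ss) e^(−a t).
C(23.7) = 0.78609 + (3.5139)·e^(−0.12430·23.7) = 0.78609 + (3.5139)·0.052555 = 0.97076 mol/L.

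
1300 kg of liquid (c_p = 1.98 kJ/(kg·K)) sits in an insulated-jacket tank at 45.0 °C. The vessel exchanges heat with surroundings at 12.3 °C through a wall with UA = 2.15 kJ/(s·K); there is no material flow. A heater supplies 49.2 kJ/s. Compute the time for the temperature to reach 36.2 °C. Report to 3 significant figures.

2720 s

M c_p dT/dt = −UA(T − T_amb) + Q̇.
τ = M c_p/UA = 1197.2 s; T_ss = T_amb + Q̇/UA = 12.3 + 49.2/2.15 = 35.184 °C.
T(t) = T_ss + (T₀ − T_ss)e^(−t/τ); set T = 36.2:
t = −τ ln[(T − T_ss)/(T₀ − T_ss)] = −1197.2 · ln(0.10353) = 2715.1 s.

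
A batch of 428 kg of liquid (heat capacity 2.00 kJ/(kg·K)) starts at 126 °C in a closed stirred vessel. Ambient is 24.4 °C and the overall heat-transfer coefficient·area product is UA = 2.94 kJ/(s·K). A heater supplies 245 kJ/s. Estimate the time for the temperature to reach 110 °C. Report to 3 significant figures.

Heat balance on the well-mixed liquid: M c_p dT/dt = −UA(T − T_amb) + Q̇.
τ = M c_p/UA = 291.16 s; T_ss = T_amb + Q̇/UA = 24.4 + 245/2.94 = 107.73 °C.
T(t) = T_ss + (T₀ − T_ss)e^(−t/τ); set T = 110:
t = −τ ln[(T − T_ss)/(T₀ − T_ss)] = −291.16 · ln(0.12409) = 607.58 s.

608 s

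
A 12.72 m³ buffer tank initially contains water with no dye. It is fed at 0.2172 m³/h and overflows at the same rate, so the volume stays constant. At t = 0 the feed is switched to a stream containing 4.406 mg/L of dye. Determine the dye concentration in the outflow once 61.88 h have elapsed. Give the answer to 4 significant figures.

Transient balance on the dissolved component: V dC/dt = Q(C_in − C).
Time constant τ = V/Q = 12.72/0.2172 = 58.5635 h.
Solution: C(t) = C_in + (C₀ − C_in) e^(−t/τ).
C(61.88) = 4.406 + (0 − 4.406)·e^(−61.88/58.5635) = 4.406 + (-4.40600)·0.347625 = 2.87436 mg/L.

2.874 mg/L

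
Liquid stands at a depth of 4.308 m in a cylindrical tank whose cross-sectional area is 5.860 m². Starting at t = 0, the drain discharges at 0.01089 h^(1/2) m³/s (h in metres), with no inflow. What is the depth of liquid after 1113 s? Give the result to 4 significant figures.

Unsteady balance on liquid volume: A dh/dt = −0.01089 √h.
This is separable: 2 d(√h)/dt = −0.01089/A, so √h = √h₀ − (0.01089/(2A)) t.
√h = √4.308 − 0.01089·1113/(2·5.860) = 2.07557 − 1.03418 = 1.04139.
h = 1.04139² = 1.08450 m.

1.085 m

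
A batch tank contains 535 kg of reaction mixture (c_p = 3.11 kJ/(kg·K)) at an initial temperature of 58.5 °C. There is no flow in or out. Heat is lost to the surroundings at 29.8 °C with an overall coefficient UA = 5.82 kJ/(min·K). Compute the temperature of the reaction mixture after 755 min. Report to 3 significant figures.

31.8 °C

First-law balance (no shaft work): M c_p dT/dt = −UA(T − T_amb).
dT/dt = (T_ss − T)/τ with T_ss = T_amb = 29.800 °C, τ = M c_p/UA = 535·3.11/5.82 = 285.88 min.
T approaches T_ss exponentially: T(t) = T_ss + (T₀ − T_ss) e^(−t/τ).
T(755) = 29.800 + (28.700)·0.071295 = 31.846 °C.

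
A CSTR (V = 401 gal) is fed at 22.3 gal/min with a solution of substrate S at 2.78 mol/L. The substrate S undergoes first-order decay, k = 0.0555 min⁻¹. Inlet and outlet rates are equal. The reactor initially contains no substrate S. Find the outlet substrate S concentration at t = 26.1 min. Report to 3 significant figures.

V dC/dt = Q(C_in − C) − k V C.
dC/dt = (Q/V) C_in − (Q/V + k) C; effective rate a = Q/V + k = 0.055611 + 0.0555 = 0.11111 min⁻¹.
C_ss = Q C_in/(Q + kV) = 1.3914 mol/L; C(t) = C_ss + (C₀ − C_ss) e^(−a t).
C(26.1) = 1.3914 + (-1.3914)·e^(−0.11111·26.1) = 1.3914 + (-1.3914)·0.055023 = 1.3148 mol/L.

1.31 mol/L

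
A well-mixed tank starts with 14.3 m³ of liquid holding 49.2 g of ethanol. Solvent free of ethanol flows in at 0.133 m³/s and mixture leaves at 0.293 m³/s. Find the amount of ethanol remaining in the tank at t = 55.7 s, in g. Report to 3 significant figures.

Total volume: dV/dt = Q_in − Q_out = -0.16000 m³/s, so V(t) = 14.3 − 0.16000 t and V(55.7) = 5.3880 m³.
No ethanol enters, so dm/dt = −Q_out · (m/V).
dm/m = −Q_out dt/(V₀ − 0.16000 t); integrating gives ln(m/m₀) = −(Q_out/(Q_in−Q_out)) ln(V/V₀).
m = m₀ (V₀/V)^(Q_out/(Q_in−Q_out)) = 49.2 × (14.3/5.3880)^(-1.8313) = 8.2354 g.

8.24 g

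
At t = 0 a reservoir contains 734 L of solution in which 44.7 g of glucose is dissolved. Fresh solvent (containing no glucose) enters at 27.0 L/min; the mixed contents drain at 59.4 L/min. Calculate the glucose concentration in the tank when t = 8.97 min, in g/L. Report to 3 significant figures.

Total volume: dV/dt = Q_in − Q_out = -32.400 L/min, so V(t) = 734 − 32.400 t and V(8.97) = 443.37 L.
No glucose enters, so dm/dt = −Q_out · (m/V).
dm/m = −Q_out dt/(V₀ − 32.400 t); integrating gives ln(m/m₀) = −(Q_out/(Q_in−Q_out)) ln(V/V₀).
m = m₀ (V₀/V)^(Q_out/(Q_in−Q_out)) = 44.7 × (734/443.37)^(-1.8333) = 17.739 g.
C = m/V = 17.739/443.37 = 0.040010 g/L.

0.0400 g/L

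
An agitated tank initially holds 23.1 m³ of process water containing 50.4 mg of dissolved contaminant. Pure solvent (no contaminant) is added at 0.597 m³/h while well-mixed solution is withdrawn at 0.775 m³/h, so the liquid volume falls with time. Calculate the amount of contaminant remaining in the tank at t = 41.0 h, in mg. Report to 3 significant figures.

9.65 mg

Total volume: dV/dt = Q_in − Q_out = -0.17800 m³/h, so V(t) = 23.1 − 0.17800 t and V(41.0) = 15.802 m³.
No contaminant enters, so dm/dt = −Q_out · (m/V).
dm/m = −Q_out dt/(V₀ − 0.17800 t); integrating gives ln(m/m₀) = −(Q_out/(Q_in−Q_out)) ln(V/V₀).
m = m₀ (V₀/V)^(Q_out/(Q_in−Q_out)) = 50.4 × (23.1/15.802)^(-4.3539) = 9.6487 mg.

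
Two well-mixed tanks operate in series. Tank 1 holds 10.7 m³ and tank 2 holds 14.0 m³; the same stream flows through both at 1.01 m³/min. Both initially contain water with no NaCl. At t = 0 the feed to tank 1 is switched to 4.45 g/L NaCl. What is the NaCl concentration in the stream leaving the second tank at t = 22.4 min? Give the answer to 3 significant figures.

Time constants: τᵢ = Vᵢ/Q for each well-mixed tank.
τ₁ = 10.7/1.01 = 10.594 min; τ₂ = 14.0/1.01 = 13.861 min.
Tank 1: C₁ = C_in(1 − e^(−t/τ₁)). Tank 2 (τ₁ ≠ τ₂): C₂ = C_in[1 − (τ₁ e^(−t/τ₁) − τ₂ e^(−t/τ₂))/(τ₁ − τ₂)].
At t = 22.4: e^(−t/τ₁) = 0.12071, e^(−t/τ₂) = 0.19869.
C₂ = 4.45·[1 − (10.594·0.12071 − 13.861·0.19869)/(-3.2673)] = 4.45·0.54845 = 2.4406 g/L.

2.44 g/L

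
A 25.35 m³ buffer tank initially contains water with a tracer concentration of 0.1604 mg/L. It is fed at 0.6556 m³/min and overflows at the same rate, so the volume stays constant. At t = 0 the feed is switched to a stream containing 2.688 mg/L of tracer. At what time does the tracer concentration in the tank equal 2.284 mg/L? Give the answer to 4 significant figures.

70.90 min

Accumulation = in − out for the solute gives V dC/dt = Q(C_in − C), so τ = V/Q = 38.6669 min.
C(t) = C_in + (C₀ − C_in) e^(−t/τ). Set C = 2.284 and solve for t:
e^(−t/τ) = (C − C_in)/(C₀ − C_in) = (2.284 − 2.688)/(0.1604 − 2.688) = 0.159835
t = −τ ln(…) = 38.6669 × 1.83361 = 70.9000 min.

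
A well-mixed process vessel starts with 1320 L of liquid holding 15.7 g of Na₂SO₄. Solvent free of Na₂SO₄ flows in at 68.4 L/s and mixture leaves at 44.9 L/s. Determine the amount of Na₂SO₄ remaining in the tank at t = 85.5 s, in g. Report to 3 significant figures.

Total volume: dV/dt = Q_in − Q_out = 23.500 L/s, so V(t) = 1320 + 23.500 t and V(85.5) = 3329.3 L.
Species balance (pure solvent in): dm/dt = −Q_out · m/V(t).
Separate: dm/m = −Q_out dt/V(t) ⇒ ln(m/m₀) = −(Q_out/(Q_in−Q_out)) ln(V/V₀).
m = m₀ (V₀/V)^(Q_out/(Q_in−Q_out)) = 15.7 × (1320/3329.3)^(1.9106) = 2.6808 g.

2.68 g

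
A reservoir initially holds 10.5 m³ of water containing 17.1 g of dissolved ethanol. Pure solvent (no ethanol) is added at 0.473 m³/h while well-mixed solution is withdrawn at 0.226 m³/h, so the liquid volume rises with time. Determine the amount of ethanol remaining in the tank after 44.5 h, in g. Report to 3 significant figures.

Let m(t) be the amount of ethanol. Volume: V(t) = V₀ + (Q_in − Q_out) t = 10.5 + 0.24700 t; V(44.5) = 21.491 m³.
Solute balance: dm/dt = 0 − Q_out C = −Q_out m/V(t).
dm/m = −Q_out dt/(V₀ + 0.24700 t); integrating gives ln(m/m₀) = −(Q_out/(Q_in−Q_out)) ln(V/V₀).
m = m₀ (V₀/V)^(Q_out/(Q_in−Q_out)) = 17.1 × (10.5/21.491)^(0.91498) = 8.8791 g.

8.88 g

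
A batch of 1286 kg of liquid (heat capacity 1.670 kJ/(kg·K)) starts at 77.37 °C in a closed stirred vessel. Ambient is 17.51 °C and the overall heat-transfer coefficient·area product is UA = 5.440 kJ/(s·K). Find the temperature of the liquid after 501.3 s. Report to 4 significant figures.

34.32 °C

M c_p dT/dt = −UA(T − T_amb).
dT/dt = (T_ss − T)/τ with T_ss = T_amb = 17.5100 °C, τ = M c_p/UA = 1286·1.670/5.440 = 394.783 s.
T approaches T_ss exponentially: T(t) = T_ss + (T₀ − T_ss) e^(−t/τ).
T(501.3) = 17.5100 + (59.8600)·0.280885 = 34.3238 °C.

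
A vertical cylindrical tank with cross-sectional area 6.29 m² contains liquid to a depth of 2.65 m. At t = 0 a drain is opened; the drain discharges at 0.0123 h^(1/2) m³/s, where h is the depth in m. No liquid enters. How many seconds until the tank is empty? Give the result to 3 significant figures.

1660 s

Unsteady balance on liquid volume: A dh/dt = −0.0123 √h.
Separate and integrate: 2(√h − √h₀) = −(0.0123/A) t.
Set h = 0: 2√h₀ = (0.0123/A) t_empty ⇒ t_empty = 2A√h₀/0.0123.
t_empty = 2·6.29·√2.65/0.0123 = 12.580·1.6279/0.0123 = 1664.9 s.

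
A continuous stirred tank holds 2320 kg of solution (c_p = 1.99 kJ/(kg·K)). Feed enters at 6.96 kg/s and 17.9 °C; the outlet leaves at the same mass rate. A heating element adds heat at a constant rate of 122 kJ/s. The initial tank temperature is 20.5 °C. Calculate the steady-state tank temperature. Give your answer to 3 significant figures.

Unsteady energy balance on the tank contents: M c_p dT/dt = ṁ c_p (T_in − T) + 122.
At steady state dT/dt = 0 ⇒ T_ss = T_in + Q̇/(ṁ c_p) = 17.9 + 122/(6.96·1.99) = 26.708 °C.

26.7 °C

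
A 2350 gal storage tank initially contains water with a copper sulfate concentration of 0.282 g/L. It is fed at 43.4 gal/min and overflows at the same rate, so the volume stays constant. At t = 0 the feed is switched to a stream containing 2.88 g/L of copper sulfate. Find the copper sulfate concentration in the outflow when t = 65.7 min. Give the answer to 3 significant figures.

2.11 g/L

Transient balance on the dissolved component: V dC/dt = Q(C_in − C).
Time constant τ = V/Q = 2350/43.4 = 54.147 min.
Integrating: C(t) = C_in + (C₀ − C_in) e^(−t/τ).
C(65.7) = 2.88 + (0.282 − 2.88)·e^(−65.7/54.147) = 2.88 + (-2.5980)·0.29720 = 2.1079 g/L.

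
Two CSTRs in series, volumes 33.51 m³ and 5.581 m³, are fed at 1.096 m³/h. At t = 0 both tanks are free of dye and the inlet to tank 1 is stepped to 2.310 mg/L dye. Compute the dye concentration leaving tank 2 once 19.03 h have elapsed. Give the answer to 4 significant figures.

Each tank obeys Vᵢ dCᵢ/dt = Q(Cᵢ₋₁ − Cᵢ), so τᵢ = Vᵢ/Q.
τ₁ = 33.51/1.096 = 30.5748 h; τ₂ = 5.581/1.096 = 5.09215 h.
Solving the cascade with C₁(0)=C₂(0)=0 gives C₂(t) = C_in[1 − (τ₁ e^(−t/τ₁) − τ₂ e^(−t/τ₂))/(τ₁ − τ₂)].
At t = 19.03: e^(−t/τ₁) = 0.536651, e^(−t/τ₂) = 0.0238226.
C₂ = 2.310·[1 − (30.5748·0.536651 − 5.09215·0.0238226)/(25.4827)] = 2.310·0.360872 = 0.833614 mg/L.

0.8336 mg/L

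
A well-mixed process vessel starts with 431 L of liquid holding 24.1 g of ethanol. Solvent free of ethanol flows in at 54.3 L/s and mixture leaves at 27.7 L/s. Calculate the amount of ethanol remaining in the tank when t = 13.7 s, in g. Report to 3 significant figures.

Let m(t) be the amount of ethanol. Volume: V(t) = V₀ + (Q_in − Q_out) t = 431 + 26.600 t; V(13.7) = 795.42 L.
Solute balance: dm/dt = 0 − Q_out C = −Q_out m/V(t).
dm/m = −Q_out dt/(V₀ + 26.600 t); integrating gives ln(m/m₀) = −(Q_out/(Q_in−Q_out)) ln(V/V₀).
m = m₀ (V₀/V)^(Q_out/(Q_in−Q_out)) = 24.1 × (431/795.42)^(1.0414) = 12.732 g.

12.7 g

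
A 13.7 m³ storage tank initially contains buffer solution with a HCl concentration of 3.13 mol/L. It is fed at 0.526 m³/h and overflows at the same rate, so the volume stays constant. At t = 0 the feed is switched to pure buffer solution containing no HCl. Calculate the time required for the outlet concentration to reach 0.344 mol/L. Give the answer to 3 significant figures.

Species balance: V dC/dt = Q(C_in − C) ⇒ τ = V/Q = 26.046 h.
C(t) = C_in + (C₀ − C_in) e^(−t/τ). Set C = 0.344 and solve for t:
e^(−t/τ) = (C − C_in)/(C₀ − C_in) = (0.344 − 0)/(3.13 − 0) = 0.10990
t = −τ ln(…) = 26.046 × 2.2081 = 57.513 h.

57.5 h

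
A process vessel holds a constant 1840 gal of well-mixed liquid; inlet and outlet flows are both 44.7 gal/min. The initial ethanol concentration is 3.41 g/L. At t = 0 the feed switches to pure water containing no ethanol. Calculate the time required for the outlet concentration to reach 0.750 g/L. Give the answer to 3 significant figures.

Mass balance on the solute (V constant): V dC/dt = Q(C_in − C), so τ = V/Q = 41.163 min.
C(t) = C_in + (C₀ − C_in) e^(−t/τ). Set C = 0.750 and solve for t:
e^(−t/τ) = (C − C_in)/(C₀ − C_in) = (0.750 − 0)/(3.41 − 0) = 0.21994
t = −τ ln(…) = 41.163 × 1.5144 = 62.337 min.

62.3 min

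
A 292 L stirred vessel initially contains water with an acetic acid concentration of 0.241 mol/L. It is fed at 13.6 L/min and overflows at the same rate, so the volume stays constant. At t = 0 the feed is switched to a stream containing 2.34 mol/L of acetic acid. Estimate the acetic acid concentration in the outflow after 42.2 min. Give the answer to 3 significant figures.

Transient balance on the dissolved component: V dC/dt = Q(C_in − C).
So dC/dt = (C_in − C)/τ with τ = V/Q = 292/13.6 = 21.471 min.
C approaches C_in exponentially: C(t) = C_in + (C₀ − C_in) e^(−t/τ).
C(42.2) = 2.34 + (0.241 − 2.34)·e^(−42.2/21.471) = 2.34 + (-2.0990)·0.14009 = 2.0460 mol/L.

2.05 mol/L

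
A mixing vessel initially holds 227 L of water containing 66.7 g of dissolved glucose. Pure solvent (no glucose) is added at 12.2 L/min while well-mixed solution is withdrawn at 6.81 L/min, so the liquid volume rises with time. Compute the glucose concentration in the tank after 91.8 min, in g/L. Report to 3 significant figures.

Let m(t) be the amount of glucose. Volume: V(t) = V₀ + (Q_in − Q_out) t = 227 + 5.3900 t; V(91.8) = 721.80 L.
Species balance (pure solvent in): dm/dt = −Q_out · m/V(t).
Separate: dm/m = −Q_out dt/V(t) ⇒ ln(m/m₀) = −(Q_out/(Q_in−Q_out)) ln(V/V₀).
m = m₀ (V₀/V)^(Q_out/(Q_in−Q_out)) = 66.7 × (227/721.80)^(1.2635) = 15.466 g.
C = m/V = 15.466/721.80 = 0.021427 g/L.

0.0214 g/L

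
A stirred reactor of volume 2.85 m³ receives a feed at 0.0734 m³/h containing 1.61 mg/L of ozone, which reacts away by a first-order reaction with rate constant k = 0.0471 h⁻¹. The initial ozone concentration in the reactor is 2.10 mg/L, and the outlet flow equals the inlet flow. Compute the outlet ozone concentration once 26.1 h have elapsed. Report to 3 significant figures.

Accumulation = in − out − consumed: V dC/dt = Q C_in − Q C − k V C.
dC/dt = (Q/V) C_in − (Q/V + k) C; effective rate a = Q/V + k = 0.025754 + 0.0471 = 0.072854 h⁻¹.
C_ss = Q C_in/(Q + kV) = 0.56914 mg/L; C(t) = C_ss + (C₀ − C_ss) e^(−a t).
C(26.1) = 0.56914 + (1.5309)·e^(−0.072854·26.1) = 0.56914 + (1.5309)·0.14934 = 0.79777 mg/L.

0.798 mg/L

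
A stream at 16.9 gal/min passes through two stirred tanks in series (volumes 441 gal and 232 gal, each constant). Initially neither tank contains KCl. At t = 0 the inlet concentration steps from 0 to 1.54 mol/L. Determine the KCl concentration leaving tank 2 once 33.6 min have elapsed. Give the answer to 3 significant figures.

Each tank obeys Vᵢ dCᵢ/dt = Q(Cᵢ₋₁ − Cᵢ), so τᵢ = Vᵢ/Q.
τ₁ = 441/16.9 = 26.095 min; τ₂ = 232/16.9 = 13.728 min.
Solving the cascade with C₁(0)=C₂(0)=0 gives C₂(t) = C_in[1 − (τ₁ e^(−t/τ₁) − τ₂ e^(−t/τ₂))/(τ₁ − τ₂)].
At t = 33.6: e^(−t/τ₁) = 0.27593, e^(−t/τ₂) = 0.086502.
C₂ = 1.54·[1 − (26.095·0.27593 − 13.728·0.086502)/(12.367)] = 1.54·0.51380 = 0.79126 mol/L.

0.791 mol/L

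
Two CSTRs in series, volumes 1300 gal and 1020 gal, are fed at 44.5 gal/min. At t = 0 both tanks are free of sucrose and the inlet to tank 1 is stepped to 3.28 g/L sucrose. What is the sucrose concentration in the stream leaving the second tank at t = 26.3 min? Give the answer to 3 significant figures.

0.883 g/L

Time constants: τᵢ = Vᵢ/Q for each well-mixed tank.
τ₁ = 1300/44.5 = 29.213 min; τ₂ = 1020/44.5 = 22.921 min.
Solving the cascade with C₁(0)=C₂(0)=0 gives C₂(t) = C_in[1 − (τ₁ e^(−t/τ₁) − τ₂ e^(−t/τ₂))/(τ₁ − τ₂)].
At t = 26.3: e^(−t/τ₁) = 0.40646, e^(−t/τ₂) = 0.31746.
C₂ = 3.28·[1 − (29.213·0.40646 − 22.921·0.31746)/(6.2921)] = 3.28·0.26933 = 0.88339 g/L.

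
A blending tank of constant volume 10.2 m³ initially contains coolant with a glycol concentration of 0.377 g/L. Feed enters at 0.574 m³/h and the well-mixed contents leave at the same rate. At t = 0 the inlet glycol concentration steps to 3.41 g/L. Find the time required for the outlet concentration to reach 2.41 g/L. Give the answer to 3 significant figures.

19.7 h

Species balance: V dC/dt = Q(C_in − C) ⇒ τ = V/Q = 17.770 h.
C(t) = C_in + (C₀ − C_in) e^(−t/τ). Set C = 2.41 and solve for t:
e^(−t/τ) = (C − C_in)/(C₀ − C_in) = (2.41 − 3.41)/(0.377 − 3.41) = 0.32971
t = −τ ln(…) = 17.770 × 1.1096 = 19.717 h.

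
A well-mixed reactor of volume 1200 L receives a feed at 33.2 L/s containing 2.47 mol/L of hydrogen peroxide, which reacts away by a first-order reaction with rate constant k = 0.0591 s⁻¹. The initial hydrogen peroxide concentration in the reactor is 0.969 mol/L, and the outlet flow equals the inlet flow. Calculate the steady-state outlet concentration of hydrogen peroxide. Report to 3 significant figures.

Species balance: V dC/dt = Q C_in − Q C − k V C.
At steady state: 0 = Q C_in − (Q + kV) C_ss, so C_ss = Q C_in/(Q + kV).
C_ss = 33.2·2.47/(33.2 + 0.0591·1200) = 82.004/104.12 = 0.78759 mol/L.

0.788 mol/L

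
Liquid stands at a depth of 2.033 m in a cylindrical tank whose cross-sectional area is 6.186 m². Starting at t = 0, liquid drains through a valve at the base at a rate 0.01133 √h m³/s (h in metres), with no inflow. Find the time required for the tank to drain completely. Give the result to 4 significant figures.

1557 s

A dh/dt = −Q_out = −0.01133 √h.
∫ h^(−1/2) dh = −(0.01133/A) ∫ dt, giving 2√h = 2√h₀ − (0.01133/A) t.
Set h = 0: 2√h₀ = (0.01133/A) t_empty ⇒ t_empty = 2A√h₀/0.01133.
t_empty = 2·6.186·√2.033/0.01133 = 12.3720·1.42583/0.01133 = 1556.96 s.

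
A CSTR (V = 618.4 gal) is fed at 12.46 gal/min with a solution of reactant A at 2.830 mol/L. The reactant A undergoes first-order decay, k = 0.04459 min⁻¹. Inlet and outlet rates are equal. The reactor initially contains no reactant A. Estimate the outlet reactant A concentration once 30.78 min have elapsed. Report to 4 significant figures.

0.7607 mol/L

V dC/dt = Q(C_in − C) − k V C.
dC/dt = (Q/V) C_in − (Q/V + k) C; effective rate a = Q/V + k = 0.0201488 + 0.04459 = 0.0647388 min⁻¹.
C_ss = Q C_in/(Q + kV) = 0.880786 mol/L; C(t) = C_ss + (C₀ − C_ss) e^(−a t).
C(30.78) = 0.880786 + (-0.880786)·e^(−0.0647388·30.78) = 0.880786 + (-0.880786)·0.136332 = 0.760707 mol/L.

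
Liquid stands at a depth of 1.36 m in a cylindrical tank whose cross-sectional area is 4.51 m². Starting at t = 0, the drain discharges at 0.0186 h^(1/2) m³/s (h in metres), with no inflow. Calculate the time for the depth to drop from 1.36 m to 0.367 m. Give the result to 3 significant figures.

272 s

With no inflow, A dh/dt = −0.0186 √h.
This is separable: 2 d(√h)/dt = −0.0186/A, so √h = √h₀ − (0.0186/(2A)) t.
t = 2A(√h₀ − √h)/0.0186 = 2·4.51·(√1.36 − √0.367)/0.0186
  = 9.0200 × (1.1662 − 0.60581) / 0.0186 = 271.76 s.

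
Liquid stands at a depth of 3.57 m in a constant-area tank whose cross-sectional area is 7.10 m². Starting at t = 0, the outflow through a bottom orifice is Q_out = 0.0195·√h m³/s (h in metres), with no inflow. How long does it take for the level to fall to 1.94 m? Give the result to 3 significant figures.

With no inflow, A dh/dt = −0.0195 √h.
Separate and integrate: 2(√h − √h₀) = −(0.0195/A) t.
t = 2A(√h₀ − √h)/0.0195 = 2·7.10·(√3.57 − √1.94)/0.0195
  = 14.200 × (1.8894 − 1.3928) / 0.0195 = 361.63 s.

362 s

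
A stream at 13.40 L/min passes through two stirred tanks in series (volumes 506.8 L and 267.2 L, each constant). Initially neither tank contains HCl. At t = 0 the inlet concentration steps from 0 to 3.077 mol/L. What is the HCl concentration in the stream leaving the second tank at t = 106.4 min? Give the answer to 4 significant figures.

Time constants: τᵢ = Vᵢ/Q for each well-mixed tank.
τ₁ = 506.8/13.40 = 37.8209 min; τ₂ = 267.2/13.40 = 19.9403 min.
Solving the cascade with C₁(0)=C₂(0)=0 gives C₂(t) = C_in[1 − (τ₁ e^(−t/τ₁) − τ₂ e^(−t/τ₂))/(τ₁ − τ₂)].
At t = 106.4: e^(−t/τ₁) = 0.0600091, e^(−t/τ₂) = 0.00481544.
C₂ = 3.077·[1 − (37.8209·0.0600091 − 19.9403·0.00481544)/(17.8806)] = 3.077·0.878439 = 2.70296 mol/L.

2.703 mol/L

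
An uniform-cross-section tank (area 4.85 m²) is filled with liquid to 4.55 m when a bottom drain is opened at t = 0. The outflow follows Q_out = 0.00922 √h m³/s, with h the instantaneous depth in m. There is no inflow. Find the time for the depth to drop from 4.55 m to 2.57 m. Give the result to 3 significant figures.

With no inflow, A dh/dt = −0.00922 √h.
∫ h^(−1/2) dh = −(0.00922/A) ∫ dt, giving 2√h = 2√h₀ − (0.00922/A) t.
t = 2A(√h₀ − √h)/0.00922 = 2·4.85·(√4.55 − √2.57)/0.00922
  = 9.7000 × (2.1331 − 1.6031) / 0.00922 = 557.54 s.

558 s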